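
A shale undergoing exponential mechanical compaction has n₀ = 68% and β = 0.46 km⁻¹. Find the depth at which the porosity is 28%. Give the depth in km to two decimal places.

1.93 km

Invert Athy's law: z = ln(n₀/n) / β
z = ln(0.68/0.28) / 0.46 = ln(2.429) / 0.46 = 0.8873 / 0.46 = 1.929 km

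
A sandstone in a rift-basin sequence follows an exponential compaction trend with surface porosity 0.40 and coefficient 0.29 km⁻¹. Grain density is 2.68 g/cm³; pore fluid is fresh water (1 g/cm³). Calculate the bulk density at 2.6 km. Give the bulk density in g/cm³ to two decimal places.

2.36 g/cm³

Porosity at depth: φ = 0.4·exp(−0.29×2.6) = 0.4×0.4705 = 0.1882
Bulk density: ρ_b = (1−φ)ρ_g + φ·ρ_f = 0.8118×2.68 + 0.1882×1
       = 2.176 + 0.188 = 2.364 g/cm³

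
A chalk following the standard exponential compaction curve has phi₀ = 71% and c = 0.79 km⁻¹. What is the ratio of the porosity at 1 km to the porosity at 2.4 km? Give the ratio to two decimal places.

phi(Z₁)/phi(Z₂) = e^(−c·Z₁)/e^(−c·Z₂) = e^{c(Z₂−Z₁)}
= exp(0.79 × 1.4) = exp(1.106) = 3.0222

3.02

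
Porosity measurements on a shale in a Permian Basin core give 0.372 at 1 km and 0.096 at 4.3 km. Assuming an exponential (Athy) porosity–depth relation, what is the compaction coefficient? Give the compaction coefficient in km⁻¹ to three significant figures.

0.410 km⁻¹

Athy: phi(Z) = phi₀ e^(−kZ) ⇒ phi₁/phi₂ = e^{k(Z₂−Z₁)} ⇒ k = ln(phi₁/phi₂)/(Z₂−Z₁)
k = ln(0.372/0.096) / (4.3 − 1) = ln(3.875) / 3.3 = 1.3545 / 3.3 = 0.4105 km⁻¹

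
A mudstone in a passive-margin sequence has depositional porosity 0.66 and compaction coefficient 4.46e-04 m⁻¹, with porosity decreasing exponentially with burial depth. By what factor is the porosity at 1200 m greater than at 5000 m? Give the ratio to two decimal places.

5.45

Working in km (1 km = 1000 m; c in km⁻¹ = c in m⁻¹ × 1000):
φ(d₁)/φ(d₂) = e^(−c·d₁)/e^(−c·d₂) = e^{c(d₂−d₁)}
= exp(0.446 × 3.8) = exp(1.695) = 5.4456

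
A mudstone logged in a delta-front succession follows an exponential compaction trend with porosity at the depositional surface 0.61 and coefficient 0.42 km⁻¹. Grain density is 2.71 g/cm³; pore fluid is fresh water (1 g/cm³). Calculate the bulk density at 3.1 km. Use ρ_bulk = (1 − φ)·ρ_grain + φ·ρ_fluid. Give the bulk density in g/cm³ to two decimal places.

Porosity at depth: phi = 0.61·exp(−0.42×3.1) = 0.61×0.2720 = 0.1659
Bulk density: ρ_b = (1−phi)ρ_g + phi·ρ_f = 0.8341×2.71 + 0.1659×1
       = 2.260 + 0.166 = 2.426 g/cm³

2.43 g/cm³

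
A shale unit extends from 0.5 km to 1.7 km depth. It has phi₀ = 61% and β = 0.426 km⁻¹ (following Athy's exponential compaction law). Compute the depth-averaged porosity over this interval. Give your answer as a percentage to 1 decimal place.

38.6%

⟨phi⟩ = (1/(Z₂−Z₁)) ∫ phi₀ e^(−βZ) dZ = phi₀·(e^(−β·Z₁) − e^(−β·Z₂)) / (β·(Z₂−Z₁))
e^(−0.426×0.5) = 0.8082; e^(−0.426×1.7) = 0.4847
⟨phi⟩ = 0.61 × (0.8082 − 0.4847) / (0.426 × 1.2) = 0.61 × 0.6327 = 0.3860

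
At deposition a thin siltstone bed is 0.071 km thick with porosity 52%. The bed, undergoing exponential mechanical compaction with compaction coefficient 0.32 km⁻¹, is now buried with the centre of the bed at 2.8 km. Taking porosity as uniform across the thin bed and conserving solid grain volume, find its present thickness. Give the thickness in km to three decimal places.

Porosity at 2.8 km: n = 0.52·exp(−0.32×2.8) = 0.2123
Solid-volume conservation: h(1−n) = h₀(1−n₀) ⇒ h = h₀·(1−n₀)/(1−n)
h = 0.071 × (1 − 0.52)/(1 − 0.2123) = 0.071 × 0.6093 = 0.0433 km

0.043 km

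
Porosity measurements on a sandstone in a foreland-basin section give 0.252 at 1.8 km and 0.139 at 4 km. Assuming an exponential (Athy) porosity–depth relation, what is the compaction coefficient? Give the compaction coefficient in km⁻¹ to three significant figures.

0.270 km⁻¹

Athy: φ(d) = φ₀ e^(−cd) ⇒ φ₁/φ₂ = e^{c(d₂−d₁)} ⇒ c = ln(φ₁/φ₂)/(d₂−d₁)
c = ln(0.252/0.139) / (4 − 1.8) = ln(1.813) / 2.2 = 0.5950 / 2.2 = 0.2704 km⁻¹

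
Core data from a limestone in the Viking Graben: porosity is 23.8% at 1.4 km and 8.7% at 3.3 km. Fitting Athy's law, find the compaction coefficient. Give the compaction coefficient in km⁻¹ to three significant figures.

Athy: n(z) = n₀ e^(−βz) ⇒ n₁/n₂ = e^{β(z₂−z₁)} ⇒ β = ln(n₁/n₂)/(z₂−z₁)
β = ln(0.238/0.087) / (3.3 − 1.4) = ln(2.736) / 1.9 = 1.0064 / 1.9 = 0.5297 km⁻¹

0.530 km⁻¹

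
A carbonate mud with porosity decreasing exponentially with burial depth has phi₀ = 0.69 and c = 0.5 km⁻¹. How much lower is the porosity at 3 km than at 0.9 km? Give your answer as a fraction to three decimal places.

0.286

phi(0.9) = 0.69·e^(−0.5×0.9) = 0.4400
phi(3) = 0.69·e^(−0.5×3) = 0.1540
Δphi = 0.4400 − 0.1540 = 0.2860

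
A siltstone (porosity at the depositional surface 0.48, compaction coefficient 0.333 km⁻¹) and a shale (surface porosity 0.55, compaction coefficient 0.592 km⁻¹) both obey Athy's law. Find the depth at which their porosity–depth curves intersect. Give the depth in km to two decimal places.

0.53 km

Set φ₀ₐ e^(−βₐZ) = φ₀ᵦ e^(−βᵦZ) ⇒ ln(φ₀ₐ/φ₀ᵦ) = (βₐ − βᵦ)·Z
Z = ln(0.48/0.55) / (0.333 − 0.592) = -0.1361 / -0.259 = 0.526 km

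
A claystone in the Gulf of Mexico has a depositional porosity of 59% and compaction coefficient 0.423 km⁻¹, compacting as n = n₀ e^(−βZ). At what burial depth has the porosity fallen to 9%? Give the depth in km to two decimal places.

Invert Athy's law: Z = ln(n₀/n) / β
Z = ln(0.59/0.09) / 0.423 = ln(6.556) / 0.423 = 1.8803 / 0.423 = 4.445 km

4.45 km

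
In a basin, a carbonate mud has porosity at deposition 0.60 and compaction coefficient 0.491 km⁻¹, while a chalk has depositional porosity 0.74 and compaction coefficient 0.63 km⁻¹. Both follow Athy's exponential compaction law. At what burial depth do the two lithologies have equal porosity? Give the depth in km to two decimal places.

1.51 km

Set n₀ₐ e^(−kₐd) = n₀ᵦ e^(−kᵦd) ⇒ ln(n₀ₐ/n₀ᵦ) = (kₐ − kᵦ)·d
d = ln(0.6/0.74) / (0.491 − 0.63) = -0.2097 / -0.139 = 1.509 km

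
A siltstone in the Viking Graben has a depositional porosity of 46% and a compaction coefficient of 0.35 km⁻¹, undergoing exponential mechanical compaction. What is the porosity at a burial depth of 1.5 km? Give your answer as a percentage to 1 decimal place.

phi = phi₀·exp(−k·d) = 0.46 × exp(−0.35 × 1.5) = 0.46 × exp(−0.525)
  = 0.46 × 0.5916 = 0.2721

27.2%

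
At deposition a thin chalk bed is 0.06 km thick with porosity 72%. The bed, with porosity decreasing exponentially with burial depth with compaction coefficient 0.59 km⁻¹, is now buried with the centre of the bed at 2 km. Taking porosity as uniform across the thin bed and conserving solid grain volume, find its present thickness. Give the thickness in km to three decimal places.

0.022 km

Porosity at 2 km: phi = 0.72·exp(−0.59×2) = 0.2212
Solid-volume conservation: h(1−phi) = h₀(1−phi₀) ⇒ h = h₀·(1−phi₀)/(1−phi)
h = 0.06 × (1 − 0.72)/(1 − 0.2212) = 0.06 × 0.3595 = 0.0216 km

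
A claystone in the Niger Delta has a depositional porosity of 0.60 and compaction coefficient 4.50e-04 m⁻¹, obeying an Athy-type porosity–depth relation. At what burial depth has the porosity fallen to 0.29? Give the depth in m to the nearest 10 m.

1620 m

Working in km (1 km = 1000 m; k in km⁻¹ = k in m⁻¹ × 1000):
Invert Athy's law: d = ln(n₀/n) / k
d = ln(0.6/0.29) / 0.45 = ln(2.069) / 0.45 = 0.7270 / 0.45 = 1.616 km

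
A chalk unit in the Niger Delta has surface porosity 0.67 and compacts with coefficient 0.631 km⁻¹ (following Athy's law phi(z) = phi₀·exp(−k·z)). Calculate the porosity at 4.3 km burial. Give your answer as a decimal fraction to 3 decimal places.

0.044

phi = phi₀·exp(−k·z) = 0.67 × exp(−0.631 × 4.3) = 0.67 × exp(−2.713)
  = 0.67 × 0.0663 = 0.0444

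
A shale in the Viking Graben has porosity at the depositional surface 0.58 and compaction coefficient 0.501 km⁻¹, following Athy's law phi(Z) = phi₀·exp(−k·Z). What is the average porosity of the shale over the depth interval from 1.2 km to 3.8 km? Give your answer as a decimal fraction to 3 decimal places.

⟨phi⟩ = (1/(Z₂−Z₁)) ∫ phi₀ e^(−kZ) dZ = phi₀·(e^(−k·Z₁) − e^(−k·Z₂)) / (k·(Z₂−Z₁))
e^(−0.501×1.2) = 0.5482; e^(−0.501×3.8) = 0.1490
⟨phi⟩ = 0.58 × (0.5482 − 0.1490) / (0.501 × 2.6) = 0.58 × 0.3064 = 0.1777

0.178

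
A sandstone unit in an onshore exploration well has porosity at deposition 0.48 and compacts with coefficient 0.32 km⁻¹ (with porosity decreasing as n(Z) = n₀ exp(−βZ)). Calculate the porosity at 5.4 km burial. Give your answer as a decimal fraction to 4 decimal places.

n = n₀·exp(−β·Z) = 0.48 × exp(−0.32 × 5.4) = 0.48 × exp(−1.728)
  = 0.48 × 0.1776 = 0.0853

0.0853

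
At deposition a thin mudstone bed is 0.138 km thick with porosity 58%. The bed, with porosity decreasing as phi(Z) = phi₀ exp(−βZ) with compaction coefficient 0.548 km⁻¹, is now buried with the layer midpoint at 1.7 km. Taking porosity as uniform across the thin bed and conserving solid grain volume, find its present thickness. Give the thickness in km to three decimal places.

0.075 km

Porosity at 1.7 km: phi = 0.58·exp(−0.548×1.7) = 0.2285
Solid-volume conservation: h(1−phi) = h₀(1−phi₀) ⇒ h = h₀·(1−phi₀)/(1−phi)
h = 0.138 × (1 − 0.58)/(1 − 0.2285) = 0.138 × 0.5444 = 0.0751 km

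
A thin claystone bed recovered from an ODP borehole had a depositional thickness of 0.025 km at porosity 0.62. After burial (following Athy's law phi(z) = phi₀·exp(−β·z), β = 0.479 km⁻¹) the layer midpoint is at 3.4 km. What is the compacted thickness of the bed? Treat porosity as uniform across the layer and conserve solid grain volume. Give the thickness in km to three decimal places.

0.011 km

Porosity at 3.4 km: phi = 0.62·exp(−0.479×3.4) = 0.1216
Solid-volume conservation: h(1−phi) = h₀(1−phi₀) ⇒ h = h₀·(1−phi₀)/(1−phi)
h = 0.025 × (1 − 0.62)/(1 − 0.1216) = 0.025 × 0.4326 = 0.0108 km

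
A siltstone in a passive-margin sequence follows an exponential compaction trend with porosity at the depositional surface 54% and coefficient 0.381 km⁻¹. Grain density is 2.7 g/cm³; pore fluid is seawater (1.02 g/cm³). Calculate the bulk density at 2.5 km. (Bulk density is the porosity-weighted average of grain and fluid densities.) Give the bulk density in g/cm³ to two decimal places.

2.35 g/cm³

Porosity at depth: n = 0.54·exp(−0.381×2.5) = 0.54×0.3858 = 0.2083
Bulk density: ρ_b = (1−n)ρ_g + n·ρ_f = 0.7917×2.7 + 0.2083×1.02
       = 2.138 + 0.212 = 2.350 g/cm³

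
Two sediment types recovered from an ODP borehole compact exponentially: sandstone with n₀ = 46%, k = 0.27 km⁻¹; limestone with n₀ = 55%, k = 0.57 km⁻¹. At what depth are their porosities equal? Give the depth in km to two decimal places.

0.60 km

Set n₀ₐ e^(−kₐz) = n₀ᵦ e^(−kᵦz) ⇒ ln(n₀ₐ/n₀ᵦ) = (kₐ − kᵦ)·z
z = ln(0.46/0.55) / (0.27 − 0.57) = -0.1787 / -0.3 = 0.596 km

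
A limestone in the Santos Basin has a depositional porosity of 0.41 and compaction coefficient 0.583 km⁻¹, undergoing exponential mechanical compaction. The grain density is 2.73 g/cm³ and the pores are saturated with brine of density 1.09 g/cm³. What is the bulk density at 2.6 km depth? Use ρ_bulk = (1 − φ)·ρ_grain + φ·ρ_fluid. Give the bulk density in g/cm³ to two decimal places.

2.58 g/cm³

Porosity at depth: phi = 0.41·exp(−0.583×2.6) = 0.41×0.2196 = 0.0900
Bulk density: ρ_b = (1−phi)ρ_g + phi·ρ_f = 0.9100×2.73 + 0.0900×1.09
       = 2.484 + 0.098 = 2.582 g/cm³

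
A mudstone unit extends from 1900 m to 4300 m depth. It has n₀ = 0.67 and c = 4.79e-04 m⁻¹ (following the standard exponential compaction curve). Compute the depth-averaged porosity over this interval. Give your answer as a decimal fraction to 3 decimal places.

Working in km (1 km = 1000 m; c in km⁻¹ = c in m⁻¹ × 1000):
⟨n⟩ = (1/(z₂−z₁)) ∫ n₀ e^(−cz) dz = n₀·(e^(−c·z₁) − e^(−c·z₂)) / (c·(z₂−z₁))
e^(−0.479×1.9) = 0.4025; e^(−0.479×4.3) = 0.1275
⟨n⟩ = 0.67 × (0.4025 − 0.1275) / (0.479 × 2.4) = 0.67 × 0.2392 = 0.1603

0.160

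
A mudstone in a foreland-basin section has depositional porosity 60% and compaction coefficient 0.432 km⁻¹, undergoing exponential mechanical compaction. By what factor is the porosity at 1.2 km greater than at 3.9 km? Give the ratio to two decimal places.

3.21

n(Z₁)/n(Z₂) = e^(−c·Z₁)/e^(−c·Z₂) = e^{c(Z₂−Z₁)}
= exp(0.432 × 2.7) = exp(1.166) = 3.2104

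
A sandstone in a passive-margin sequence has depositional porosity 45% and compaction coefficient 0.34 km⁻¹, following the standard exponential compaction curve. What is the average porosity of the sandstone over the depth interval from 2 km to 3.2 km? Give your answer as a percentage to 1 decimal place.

⟨φ⟩ = (1/(d₂−d₁)) ∫ φ₀ e^(−kd) dd = φ₀·(e^(−k·d₁) − e^(−k·d₂)) / (k·(d₂−d₁))
e^(−0.34×2) = 0.5066; e^(−0.34×3.2) = 0.3369
⟨φ⟩ = 0.45 × (0.5066 − 0.3369) / (0.34 × 1.2) = 0.45 × 0.4160 = 0.1872

18.7%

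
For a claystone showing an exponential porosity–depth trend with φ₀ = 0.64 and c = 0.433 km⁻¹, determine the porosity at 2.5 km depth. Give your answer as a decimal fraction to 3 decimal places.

0.217

φ = φ₀·exp(−c·Z) = 0.64 × exp(−0.433 × 2.5) = 0.64 × exp(−1.083)
  = 0.64 × 0.3387 = 0.2168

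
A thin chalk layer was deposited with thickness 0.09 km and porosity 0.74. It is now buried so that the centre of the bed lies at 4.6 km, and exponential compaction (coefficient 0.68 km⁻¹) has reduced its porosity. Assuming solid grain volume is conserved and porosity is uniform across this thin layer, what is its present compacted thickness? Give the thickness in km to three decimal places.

Porosity at 4.6 km: φ = 0.74·exp(−0.68×4.6) = 0.0324
Solid-volume conservation: h(1−φ) = h₀(1−φ₀) ⇒ h = h₀·(1−φ₀)/(1−φ)
h = 0.09 × (1 − 0.74)/(1 − 0.0324) = 0.09 × 0.2687 = 0.0242 km

0.024 km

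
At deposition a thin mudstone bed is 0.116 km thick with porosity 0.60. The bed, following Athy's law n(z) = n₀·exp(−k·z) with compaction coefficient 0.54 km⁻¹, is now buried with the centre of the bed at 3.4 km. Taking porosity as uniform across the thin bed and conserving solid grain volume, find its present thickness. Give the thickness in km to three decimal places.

0.051 km

Porosity at 3.4 km: n = 0.6·exp(−0.54×3.4) = 0.0957
Solid-volume conservation: h(1−n) = h₀(1−n₀) ⇒ h = h₀·(1−n₀)/(1−n)
h = 0.116 × (1 − 0.6)/(1 − 0.0957) = 0.116 × 0.4423 = 0.0513 km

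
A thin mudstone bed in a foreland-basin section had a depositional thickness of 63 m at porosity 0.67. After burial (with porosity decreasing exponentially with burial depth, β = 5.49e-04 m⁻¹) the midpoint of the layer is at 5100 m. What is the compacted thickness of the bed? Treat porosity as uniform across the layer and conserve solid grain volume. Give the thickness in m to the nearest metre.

Working in km (1 km = 1000 m; β in km⁻¹ = β in m⁻¹ × 1000):
Porosity at 5.1 km: phi = 0.67·exp(−0.549×5.1) = 0.0407
Solid-volume conservation: h(1−phi) = h₀(1−phi₀) ⇒ h = h₀·(1−phi₀)/(1−phi)
h = 0.063 × (1 − 0.67)/(1 − 0.0407) = 0.063 × 0.3440 = 0.0217 km

22 m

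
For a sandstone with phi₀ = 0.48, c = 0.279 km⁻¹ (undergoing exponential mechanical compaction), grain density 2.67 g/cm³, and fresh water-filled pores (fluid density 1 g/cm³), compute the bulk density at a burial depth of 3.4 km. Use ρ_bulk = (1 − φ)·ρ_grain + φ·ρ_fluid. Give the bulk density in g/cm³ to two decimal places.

2.36 g/cm³

Porosity at depth: phi = 0.48·exp(−0.279×3.4) = 0.48×0.3873 = 0.1859
Bulk density: ρ_b = (1−phi)ρ_g + phi·ρ_f = 0.8141×2.67 + 0.1859×1
       = 2.174 + 0.186 = 2.360 g/cm³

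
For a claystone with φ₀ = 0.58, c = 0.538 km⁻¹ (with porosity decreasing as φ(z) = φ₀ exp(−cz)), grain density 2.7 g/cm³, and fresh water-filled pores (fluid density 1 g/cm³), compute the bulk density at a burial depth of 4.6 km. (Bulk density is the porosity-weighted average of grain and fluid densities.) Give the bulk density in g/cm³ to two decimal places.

2.62 g/cm³

Porosity at depth: φ = 0.58·exp(−0.538×4.6) = 0.58×0.0842 = 0.0488
Bulk density: ρ_b = (1−φ)ρ_g + φ·ρ_f = 0.9512×2.7 + 0.0488×1
       = 2.568 + 0.049 = 2.617 g/cm³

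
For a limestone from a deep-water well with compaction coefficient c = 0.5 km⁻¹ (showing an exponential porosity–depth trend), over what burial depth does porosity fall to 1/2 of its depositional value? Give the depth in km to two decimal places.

φ/φ₀ = 1/2 ⇒ exp(−c·d) = 1/2 ⇒ d = ln(2) / c
d = 0.6931 / 0.5 = 1.386 km

1.39 km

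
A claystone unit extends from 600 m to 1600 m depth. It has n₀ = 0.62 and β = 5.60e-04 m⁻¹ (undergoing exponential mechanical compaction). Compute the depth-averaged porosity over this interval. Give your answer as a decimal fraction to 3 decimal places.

0.339

Working in km (1 km = 1000 m; β in km⁻¹ = β in m⁻¹ × 1000):
⟨n⟩ = (1/(Z₂−Z₁)) ∫ n₀ e^(−βZ) dZ = n₀·(e^(−β·Z₁) − e^(−β·Z₂)) / (β·(Z₂−Z₁))
e^(−0.56×0.6) = 0.7146; e^(−0.56×1.6) = 0.4082
⟨n⟩ = 0.62 × (0.7146 − 0.4082) / (0.56 × 1) = 0.62 × 0.5472 = 0.3393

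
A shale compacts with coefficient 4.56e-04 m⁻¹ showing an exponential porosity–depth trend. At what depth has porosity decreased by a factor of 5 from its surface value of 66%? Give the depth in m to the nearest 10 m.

Working in km (1 km = 1000 m; k in km⁻¹ = k in m⁻¹ × 1000):
n/n₀ = 1/5 ⇒ exp(−k·z) = 1/5 ⇒ z = ln(5) / k
z = 1.6094 / 0.456 = 3.529 km

3530 m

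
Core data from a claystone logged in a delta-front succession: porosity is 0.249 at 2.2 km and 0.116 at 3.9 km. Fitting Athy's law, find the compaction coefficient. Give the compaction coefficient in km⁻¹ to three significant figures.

Athy: phi(z) = phi₀ e^(−βz) ⇒ phi₁/phi₂ = e^{β(z₂−z₁)} ⇒ β = ln(phi₁/phi₂)/(z₂−z₁)
β = ln(0.249/0.116) / (3.9 − 2.2) = ln(2.147) / 1.7 = 0.7639 / 1.7 = 0.4493 km⁻¹

0.449 km⁻¹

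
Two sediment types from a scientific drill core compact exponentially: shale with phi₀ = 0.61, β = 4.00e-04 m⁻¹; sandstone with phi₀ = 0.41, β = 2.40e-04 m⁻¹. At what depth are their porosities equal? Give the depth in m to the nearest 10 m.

Working in km (1 km = 1000 m; β in km⁻¹ = β in m⁻¹ × 1000):
Set phi₀ₐ e^(−βₐd) = phi₀ᵦ e^(−βᵦd) ⇒ ln(phi₀ₐ/phi₀ᵦ) = (βₐ − βᵦ)·d
d = ln(0.61/0.41) / (0.4 − 0.24) = 0.3973 / 0.16 = 2.483 km

2480 m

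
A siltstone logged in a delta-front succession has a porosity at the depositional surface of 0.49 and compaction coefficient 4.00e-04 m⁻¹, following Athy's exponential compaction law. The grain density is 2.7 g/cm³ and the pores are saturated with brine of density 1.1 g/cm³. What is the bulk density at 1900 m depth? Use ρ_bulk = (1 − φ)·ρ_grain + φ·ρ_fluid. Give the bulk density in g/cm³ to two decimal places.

Working in km (1 km = 1000 m; β in km⁻¹ = β in m⁻¹ × 1000):
Porosity at depth: phi = 0.49·exp(−0.4×1.9) = 0.49×0.4677 = 0.2292
Bulk density: ρ_b = (1−phi)ρ_g + phi·ρ_f = 0.7708×2.7 + 0.2292×1.1
       = 2.081 + 0.252 = 2.333 g/cm³

2.33 g/cm³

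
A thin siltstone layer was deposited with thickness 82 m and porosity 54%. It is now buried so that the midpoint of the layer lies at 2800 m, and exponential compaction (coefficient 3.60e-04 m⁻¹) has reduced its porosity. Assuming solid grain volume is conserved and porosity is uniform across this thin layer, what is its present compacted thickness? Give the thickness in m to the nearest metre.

47 m

Working in km (1 km = 1000 m; c in km⁻¹ = c in m⁻¹ × 1000):
Porosity at 2.8 km: phi = 0.54·exp(−0.36×2.8) = 0.1971
Solid-volume conservation: h(1−phi) = h₀(1−phi₀) ⇒ h = h₀·(1−phi₀)/(1−phi)
h = 0.082 × (1 − 0.54)/(1 − 0.1971) = 0.082 × 0.5729 = 0.0470 km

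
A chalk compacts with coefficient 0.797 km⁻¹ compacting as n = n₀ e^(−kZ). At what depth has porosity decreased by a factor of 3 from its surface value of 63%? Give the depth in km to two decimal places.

1.38 km

n/n₀ = 1/3 ⇒ exp(−k·Z) = 1/3 ⇒ Z = ln(3) / k
Z = 1.0986 / 0.797 = 1.378 km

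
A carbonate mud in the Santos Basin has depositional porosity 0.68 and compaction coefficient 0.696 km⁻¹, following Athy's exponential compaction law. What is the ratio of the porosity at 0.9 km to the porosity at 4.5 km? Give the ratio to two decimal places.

12.25

phi(z₁)/phi(z₂) = e^(−k·z₁)/e^(−k·z₂) = e^{k(z₂−z₁)}
= exp(0.696 × 3.6) = exp(2.506) = 12.2509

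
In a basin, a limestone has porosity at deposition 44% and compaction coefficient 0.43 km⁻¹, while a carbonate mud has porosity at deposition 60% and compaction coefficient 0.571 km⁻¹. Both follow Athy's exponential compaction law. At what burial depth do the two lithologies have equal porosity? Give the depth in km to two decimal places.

Set phi₀ₐ e^(−βₐd) = phi₀ᵦ e^(−βᵦd) ⇒ ln(phi₀ₐ/phi₀ᵦ) = (βₐ − βᵦ)·d
d = ln(0.44/0.6) / (0.43 − 0.571) = -0.3102 / -0.141 = 2.200 km

2.20 km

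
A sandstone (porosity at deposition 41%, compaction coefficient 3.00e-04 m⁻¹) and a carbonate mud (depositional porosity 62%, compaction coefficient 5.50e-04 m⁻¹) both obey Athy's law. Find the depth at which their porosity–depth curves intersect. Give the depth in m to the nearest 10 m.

1650 m

Working in km (1 km = 1000 m; k in km⁻¹ = k in m⁻¹ × 1000):
Set phi₀ₐ e^(−kₐz) = phi₀ᵦ e^(−kᵦz) ⇒ ln(phi₀ₐ/phi₀ᵦ) = (kₐ − kᵦ)·z
z = ln(0.41/0.62) / (0.3 − 0.55) = -0.4136 / -0.25 = 1.654 km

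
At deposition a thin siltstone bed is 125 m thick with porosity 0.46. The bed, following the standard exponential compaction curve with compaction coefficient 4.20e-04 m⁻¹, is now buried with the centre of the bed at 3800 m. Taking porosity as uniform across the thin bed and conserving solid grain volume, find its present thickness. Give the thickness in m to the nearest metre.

74 m

Working in km (1 km = 1000 m; k in km⁻¹ = k in m⁻¹ × 1000):
Porosity at 3.8 km: phi = 0.46·exp(−0.42×3.8) = 0.0932
Solid-volume conservation: h(1−phi) = h₀(1−phi₀) ⇒ h = h₀·(1−phi₀)/(1−phi)
h = 0.125 × (1 − 0.46)/(1 − 0.0932) = 0.125 × 0.5955 = 0.0744 km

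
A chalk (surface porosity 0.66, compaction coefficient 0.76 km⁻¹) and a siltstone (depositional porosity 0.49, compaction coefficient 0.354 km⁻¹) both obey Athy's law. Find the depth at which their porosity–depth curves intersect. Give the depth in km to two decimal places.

Set n₀ₐ e^(−kₐd) = n₀ᵦ e^(−kᵦd) ⇒ ln(n₀ₐ/n₀ᵦ) = (kₐ − kᵦ)·d
d = ln(0.66/0.49) / (0.76 − 0.354) = 0.2978 / 0.406 = 0.734 km

0.73 km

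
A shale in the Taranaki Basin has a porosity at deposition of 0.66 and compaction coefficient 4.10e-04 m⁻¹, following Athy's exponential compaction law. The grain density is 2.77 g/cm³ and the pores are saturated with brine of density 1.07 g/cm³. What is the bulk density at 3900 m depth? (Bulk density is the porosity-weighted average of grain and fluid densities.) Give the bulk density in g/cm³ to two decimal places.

2.54 g/cm³

Working in km (1 km = 1000 m; k in km⁻¹ = k in m⁻¹ × 1000):
Porosity at depth: n = 0.66·exp(−0.41×3.9) = 0.66×0.2021 = 0.1334
Bulk density: ρ_b = (1−n)ρ_g + n·ρ_f = 0.8666×2.77 + 0.1334×1.07
       = 2.401 + 0.143 = 2.543 g/cm³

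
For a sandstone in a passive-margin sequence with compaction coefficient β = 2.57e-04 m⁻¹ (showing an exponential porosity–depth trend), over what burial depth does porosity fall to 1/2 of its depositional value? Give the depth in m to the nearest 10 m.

2700 m

Working in km (1 km = 1000 m; β in km⁻¹ = β in m⁻¹ × 1000):
φ/φ₀ = 1/2 ⇒ exp(−β·z) = 1/2 ⇒ z = ln(2) / β
z = 0.6931 / 0.257 = 2.697 km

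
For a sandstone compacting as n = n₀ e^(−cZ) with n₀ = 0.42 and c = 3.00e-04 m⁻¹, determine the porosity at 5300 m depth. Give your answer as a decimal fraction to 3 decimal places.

0.086

Working in km (1 km = 1000 m; c in km⁻¹ = c in m⁻¹ × 1000):
n = n₀·exp(−c·Z) = 0.42 × exp(−0.3 × 5.3) = 0.42 × exp(−1.59)
  = 0.42 × 0.2039 = 0.0856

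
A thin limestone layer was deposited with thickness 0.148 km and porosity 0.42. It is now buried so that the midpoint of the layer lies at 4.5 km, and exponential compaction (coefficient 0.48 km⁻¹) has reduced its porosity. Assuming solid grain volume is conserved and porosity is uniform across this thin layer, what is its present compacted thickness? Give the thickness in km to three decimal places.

0.090 km

Porosity at 4.5 km: n = 0.42·exp(−0.48×4.5) = 0.0484
Solid-volume conservation: h(1−n) = h₀(1−n₀) ⇒ h = h₀·(1−n₀)/(1−n)
h = 0.148 × (1 − 0.42)/(1 − 0.0484) = 0.148 × 0.6095 = 0.0902 km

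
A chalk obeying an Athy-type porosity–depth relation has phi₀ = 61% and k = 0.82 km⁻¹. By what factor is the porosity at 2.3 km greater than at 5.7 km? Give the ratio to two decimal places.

16.25

phi(z₁)/phi(z₂) = e^(−k·z₁)/e^(−k·z₂) = e^{k(z₂−z₁)}
= exp(0.82 × 3.4) = exp(2.788) = 16.2485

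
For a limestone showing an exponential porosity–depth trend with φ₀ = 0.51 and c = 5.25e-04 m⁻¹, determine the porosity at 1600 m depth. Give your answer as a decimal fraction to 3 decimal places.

Working in km (1 km = 1000 m; c in km⁻¹ = c in m⁻¹ × 1000):
φ = φ₀·exp(−c·d) = 0.51 × exp(−0.525 × 1.6) = 0.51 × exp(−0.84)
  = 0.51 × 0.4317 = 0.2202

0.220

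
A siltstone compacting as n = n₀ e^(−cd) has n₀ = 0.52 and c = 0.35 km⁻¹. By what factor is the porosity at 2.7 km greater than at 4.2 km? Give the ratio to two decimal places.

1.69

n(d₁)/n(d₂) = e^(−c·d₁)/e^(−c·d₂) = e^{c(d₂−d₁)}
= exp(0.35 × 1.5) = exp(0.525) = 1.6905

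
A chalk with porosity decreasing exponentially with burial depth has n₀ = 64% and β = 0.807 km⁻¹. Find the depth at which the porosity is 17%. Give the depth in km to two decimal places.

Invert Athy's law: z = ln(n₀/n) / β
z = ln(0.64/0.17) / 0.807 = ln(3.765) / 0.807 = 1.3257 / 0.807 = 1.643 km

1.64 km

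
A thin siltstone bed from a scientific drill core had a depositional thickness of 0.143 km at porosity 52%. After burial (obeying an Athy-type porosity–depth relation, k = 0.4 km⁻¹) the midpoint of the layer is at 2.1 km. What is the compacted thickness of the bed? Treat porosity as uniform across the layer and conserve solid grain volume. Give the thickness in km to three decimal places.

Porosity at 2.1 km: n = 0.52·exp(−0.4×2.1) = 0.2245
Solid-volume conservation: h(1−n) = h₀(1−n₀) ⇒ h = h₀·(1−n₀)/(1−n)
h = 0.143 × (1 − 0.52)/(1 − 0.2245) = 0.143 × 0.6189 = 0.0885 km

0.089 km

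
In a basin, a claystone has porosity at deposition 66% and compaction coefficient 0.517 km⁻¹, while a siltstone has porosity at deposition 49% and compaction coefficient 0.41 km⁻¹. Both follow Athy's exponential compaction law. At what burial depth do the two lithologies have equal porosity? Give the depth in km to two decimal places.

2.78 km

Set φ₀ₐ e^(−cₐz) = φ₀ᵦ e^(−cᵦz) ⇒ ln(φ₀ₐ/φ₀ᵦ) = (cₐ − cᵦ)·z
z = ln(0.66/0.49) / (0.517 − 0.41) = 0.2978 / 0.107 = 2.783 km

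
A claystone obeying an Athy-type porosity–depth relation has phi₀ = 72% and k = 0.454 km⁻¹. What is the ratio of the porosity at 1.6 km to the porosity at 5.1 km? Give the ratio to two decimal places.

phi(d₁)/phi(d₂) = e^(−k·d₁)/e^(−k·d₂) = e^{k(d₂−d₁)}
= exp(0.454 × 3.5) = exp(1.589) = 4.8988

4.90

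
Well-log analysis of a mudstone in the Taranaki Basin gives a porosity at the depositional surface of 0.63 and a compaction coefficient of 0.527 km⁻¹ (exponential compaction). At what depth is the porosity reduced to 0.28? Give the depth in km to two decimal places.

Invert Athy's law: d = ln(phi₀/phi) / β
d = ln(0.63/0.28) / 0.527 = ln(2.25) / 0.527 = 0.8109 / 0.527 = 1.539 km

1.54 km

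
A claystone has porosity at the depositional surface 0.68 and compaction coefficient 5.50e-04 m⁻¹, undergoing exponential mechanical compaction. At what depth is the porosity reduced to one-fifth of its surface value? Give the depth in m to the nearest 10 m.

Working in km (1 km = 1000 m; k in km⁻¹ = k in m⁻¹ × 1000):
φ/φ₀ = 1/5 ⇒ exp(−k·Z) = 1/5 ⇒ Z = ln(5) / k
Z = 1.6094 / 0.55 = 2.926 km

2930 m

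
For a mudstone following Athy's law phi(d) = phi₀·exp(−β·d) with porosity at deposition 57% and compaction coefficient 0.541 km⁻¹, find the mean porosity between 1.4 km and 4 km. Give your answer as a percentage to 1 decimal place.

14.3%

⟨phi⟩ = (1/(d₂−d₁)) ∫ phi₀ e^(−βd) dd = phi₀·(e^(−β·d₁) − e^(−β·d₂)) / (β·(d₂−d₁))
e^(−0.541×1.4) = 0.4689; e^(−0.541×4) = 0.1149
⟨phi⟩ = 0.57 × (0.4689 − 0.1149) / (0.541 × 2.6) = 0.57 × 0.2517 = 0.1435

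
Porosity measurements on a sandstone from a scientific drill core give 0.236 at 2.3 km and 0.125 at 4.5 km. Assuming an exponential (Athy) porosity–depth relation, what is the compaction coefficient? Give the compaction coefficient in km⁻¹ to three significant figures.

Athy: phi(d) = phi₀ e^(−cd) ⇒ phi₁/phi₂ = e^{c(d₂−d₁)} ⇒ c = ln(phi₁/phi₂)/(d₂−d₁)
c = ln(0.236/0.125) / (4.5 − 2.3) = ln(1.888) / 2.2 = 0.6355 / 2.2 = 0.2889 km⁻¹

0.289 km⁻¹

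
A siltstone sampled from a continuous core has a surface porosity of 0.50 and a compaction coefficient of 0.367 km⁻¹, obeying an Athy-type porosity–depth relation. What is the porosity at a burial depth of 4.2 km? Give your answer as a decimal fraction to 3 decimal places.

phi = phi₀·exp(−β·d) = 0.5 × exp(−0.367 × 4.2) = 0.5 × exp(−1.541)
  = 0.5 × 0.2141 = 0.1070

0.107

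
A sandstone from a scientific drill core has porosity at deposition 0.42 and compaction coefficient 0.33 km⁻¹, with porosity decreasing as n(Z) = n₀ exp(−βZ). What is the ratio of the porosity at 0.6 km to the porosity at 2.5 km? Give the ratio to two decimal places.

n(Z₁)/n(Z₂) = e^(−β·Z₁)/e^(−β·Z₂) = e^{β(Z₂−Z₁)}
= exp(0.33 × 1.9) = exp(0.627) = 1.8720

1.87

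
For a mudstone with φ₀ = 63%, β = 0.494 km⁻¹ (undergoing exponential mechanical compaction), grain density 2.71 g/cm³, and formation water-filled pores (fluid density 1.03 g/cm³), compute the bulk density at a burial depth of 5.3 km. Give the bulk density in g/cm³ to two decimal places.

Porosity at depth: φ = 0.63·exp(−0.494×5.3) = 0.63×0.0729 = 0.0459
Bulk density: ρ_b = (1−φ)ρ_g + φ·ρ_f = 0.9541×2.71 + 0.0459×1.03
       = 2.585 + 0.047 = 2.633 g/cm³

2.63 g/cm³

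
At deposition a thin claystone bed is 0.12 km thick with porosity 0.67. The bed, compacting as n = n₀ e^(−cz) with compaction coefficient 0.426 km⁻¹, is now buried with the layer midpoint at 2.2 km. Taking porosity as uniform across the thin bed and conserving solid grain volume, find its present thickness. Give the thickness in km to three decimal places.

0.054 km

Porosity at 2.2 km: n = 0.67·exp(−0.426×2.2) = 0.2625
Solid-volume conservation: h(1−n) = h₀(1−n₀) ⇒ h = h₀·(1−n₀)/(1−n)
h = 0.12 × (1 − 0.67)/(1 − 0.2625) = 0.12 × 0.4474 = 0.0537 km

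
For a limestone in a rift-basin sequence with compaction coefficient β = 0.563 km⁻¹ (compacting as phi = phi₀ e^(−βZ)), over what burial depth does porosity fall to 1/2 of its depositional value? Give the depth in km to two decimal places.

1.23 km

phi/phi₀ = 1/2 ⇒ exp(−β·Z) = 1/2 ⇒ Z = ln(2) / β
Z = 0.6931 / 0.563 = 1.231 km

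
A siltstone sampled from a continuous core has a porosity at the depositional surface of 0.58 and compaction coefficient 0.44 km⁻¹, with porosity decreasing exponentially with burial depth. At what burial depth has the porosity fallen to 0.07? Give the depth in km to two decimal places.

Invert Athy's law: d = ln(φ₀/φ) / c
d = ln(0.58/0.07) / 0.44 = ln(8.286) / 0.44 = 2.1145 / 0.44 = 4.806 km

4.81 km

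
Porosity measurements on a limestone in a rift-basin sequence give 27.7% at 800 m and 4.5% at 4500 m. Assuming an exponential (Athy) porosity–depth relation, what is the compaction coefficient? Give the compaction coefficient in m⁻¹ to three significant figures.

Working in km (1 km = 1000 m; k in km⁻¹ = k in m⁻¹ × 1000):
Athy: phi(d) = phi₀ e^(−kd) ⇒ phi₁/phi₂ = e^{k(d₂−d₁)} ⇒ k = ln(phi₁/phi₂)/(d₂−d₁)
k = ln(0.277/0.045) / (4.5 − 0.8) = ln(6.156) / 3.7 = 1.8174 / 3.7 = 0.4912 km⁻¹

0.000491 m⁻¹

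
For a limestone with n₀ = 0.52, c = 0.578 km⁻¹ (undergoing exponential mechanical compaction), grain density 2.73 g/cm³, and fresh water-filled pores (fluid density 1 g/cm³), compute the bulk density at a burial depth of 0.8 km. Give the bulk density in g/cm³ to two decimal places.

Porosity at depth: n = 0.52·exp(−0.578×0.8) = 0.52×0.6298 = 0.3275
Bulk density: ρ_b = (1−n)ρ_g + n·ρ_f = 0.6725×2.73 + 0.3275×1
       = 1.836 + 0.327 = 2.163 g/cm³

2.16 g/cm³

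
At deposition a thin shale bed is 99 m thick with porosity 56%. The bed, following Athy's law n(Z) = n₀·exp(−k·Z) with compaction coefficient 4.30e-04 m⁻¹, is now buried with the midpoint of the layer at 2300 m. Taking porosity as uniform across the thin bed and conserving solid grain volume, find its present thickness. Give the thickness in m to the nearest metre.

Working in km (1 km = 1000 m; k in km⁻¹ = k in m⁻¹ × 1000):
Porosity at 2.3 km: n = 0.56·exp(−0.43×2.3) = 0.2083
Solid-volume conservation: h(1−n) = h₀(1−n₀) ⇒ h = h₀·(1−n₀)/(1−n)
h = 0.099 × (1 − 0.56)/(1 − 0.2083) = 0.099 × 0.5558 = 0.0550 km

55 m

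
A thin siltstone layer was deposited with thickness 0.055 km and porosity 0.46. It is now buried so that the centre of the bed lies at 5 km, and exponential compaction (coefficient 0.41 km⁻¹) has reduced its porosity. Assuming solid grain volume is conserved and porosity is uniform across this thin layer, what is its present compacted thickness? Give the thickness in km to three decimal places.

Porosity at 5 km: n = 0.46·exp(−0.41×5) = 0.0592
Solid-volume conservation: h(1−n) = h₀(1−n₀) ⇒ h = h₀·(1−n₀)/(1−n)
h = 0.055 × (1 − 0.46)/(1 − 0.0592) = 0.055 × 0.5740 = 0.0316 km

0.032 km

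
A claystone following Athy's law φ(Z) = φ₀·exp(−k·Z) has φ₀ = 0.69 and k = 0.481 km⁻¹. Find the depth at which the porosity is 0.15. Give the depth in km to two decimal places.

Invert Athy's law: Z = ln(φ₀/φ) / k
Z = ln(0.69/0.15) / 0.481 = ln(4.6) / 0.481 = 1.5261 / 0.481 = 3.173 km

3.17 km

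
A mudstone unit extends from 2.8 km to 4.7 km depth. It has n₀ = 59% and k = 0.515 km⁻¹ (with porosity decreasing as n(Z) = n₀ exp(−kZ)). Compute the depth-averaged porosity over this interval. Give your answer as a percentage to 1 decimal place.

⟨n⟩ = (1/(Z₂−Z₁)) ∫ n₀ e^(−kZ) dZ = n₀·(e^(−k·Z₁) − e^(−k·Z₂)) / (k·(Z₂−Z₁))
e^(−0.515×2.8) = 0.2365; e^(−0.515×4.7) = 0.0889
⟨n⟩ = 0.59 × (0.2365 − 0.0889) / (0.515 × 1.9) = 0.59 × 0.1508 = 0.0890

8.9%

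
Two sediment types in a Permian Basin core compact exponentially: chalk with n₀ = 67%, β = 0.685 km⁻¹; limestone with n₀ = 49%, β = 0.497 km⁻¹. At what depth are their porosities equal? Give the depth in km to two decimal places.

1.66 km

Set n₀ₐ e^(−βₐd) = n₀ᵦ e^(−βᵦd) ⇒ ln(n₀ₐ/n₀ᵦ) = (βₐ − βᵦ)·d
d = ln(0.67/0.49) / (0.685 − 0.497) = 0.3129 / 0.188 = 1.664 km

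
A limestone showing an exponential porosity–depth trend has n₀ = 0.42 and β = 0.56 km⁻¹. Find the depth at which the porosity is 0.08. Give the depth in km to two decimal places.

Invert Athy's law: z = ln(n₀/n) / β
z = ln(0.42/0.08) / 0.56 = ln(5.25) / 0.56 = 1.6582 / 0.56 = 2.961 km

2.96 km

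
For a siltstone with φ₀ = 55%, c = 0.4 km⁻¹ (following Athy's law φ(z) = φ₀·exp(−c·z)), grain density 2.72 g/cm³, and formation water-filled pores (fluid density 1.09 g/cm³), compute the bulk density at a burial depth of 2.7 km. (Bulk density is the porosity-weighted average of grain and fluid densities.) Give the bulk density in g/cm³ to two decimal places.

2.42 g/cm³

Porosity at depth: φ = 0.55·exp(−0.4×2.7) = 0.55×0.3396 = 0.1868
Bulk density: ρ_b = (1−φ)ρ_g + φ·ρ_f = 0.8132×2.72 + 0.1868×1.09
       = 2.212 + 0.204 = 2.416 g/cm³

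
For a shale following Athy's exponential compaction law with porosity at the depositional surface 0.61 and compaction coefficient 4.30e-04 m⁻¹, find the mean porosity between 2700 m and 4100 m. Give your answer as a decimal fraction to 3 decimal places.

0.144

Working in km (1 km = 1000 m; c in km⁻¹ = c in m⁻¹ × 1000):
⟨phi⟩ = (1/(Z₂−Z₁)) ∫ phi₀ e^(−cZ) dZ = phi₀·(e^(−c·Z₁) − e^(−c·Z₂)) / (c·(Z₂−Z₁))
e^(−0.43×2.7) = 0.3132; e^(−0.43×4.1) = 0.1715
⟨phi⟩ = 0.61 × (0.3132 − 0.1715) / (0.43 × 1.4) = 0.61 × 0.2353 = 0.1435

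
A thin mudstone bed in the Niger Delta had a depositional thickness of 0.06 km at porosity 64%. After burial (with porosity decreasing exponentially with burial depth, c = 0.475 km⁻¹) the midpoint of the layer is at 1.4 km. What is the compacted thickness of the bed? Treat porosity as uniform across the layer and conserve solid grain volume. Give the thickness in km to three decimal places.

Porosity at 1.4 km: phi = 0.64·exp(−0.475×1.4) = 0.3291
Solid-volume conservation: h(1−phi) = h₀(1−phi₀) ⇒ h = h₀·(1−phi₀)/(1−phi)
h = 0.06 × (1 − 0.64)/(1 − 0.3291) = 0.06 × 0.5366 = 0.0322 km

0.032 km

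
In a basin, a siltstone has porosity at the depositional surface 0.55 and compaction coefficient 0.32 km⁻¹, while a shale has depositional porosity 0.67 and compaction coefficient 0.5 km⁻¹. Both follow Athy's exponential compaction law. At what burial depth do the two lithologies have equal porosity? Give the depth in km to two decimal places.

Set phi₀ₐ e^(−kₐd) = phi₀ᵦ e^(−kᵦd) ⇒ ln(phi₀ₐ/phi₀ᵦ) = (kₐ − kᵦ)·d
d = ln(0.55/0.67) / (0.32 − 0.5) = -0.1974 / -0.18 = 1.096 km

1.10 km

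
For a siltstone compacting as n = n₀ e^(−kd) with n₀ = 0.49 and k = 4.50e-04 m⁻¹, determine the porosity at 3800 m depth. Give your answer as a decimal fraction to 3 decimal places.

Working in km (1 km = 1000 m; k in km⁻¹ = k in m⁻¹ × 1000):
n = n₀·exp(−k·d) = 0.49 × exp(−0.45 × 3.8) = 0.49 × exp(−1.71)
  = 0.49 × 0.1809 = 0.0886

0.089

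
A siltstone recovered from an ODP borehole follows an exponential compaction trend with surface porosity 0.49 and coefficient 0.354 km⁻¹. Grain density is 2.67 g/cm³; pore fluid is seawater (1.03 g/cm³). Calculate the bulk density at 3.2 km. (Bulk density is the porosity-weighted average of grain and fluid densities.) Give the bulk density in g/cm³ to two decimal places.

2.41 g/cm³

Porosity at depth: φ = 0.49·exp(−0.354×3.2) = 0.49×0.3221 = 0.1578
Bulk density: ρ_b = (1−φ)ρ_g + φ·ρ_f = 0.8422×2.67 + 0.1578×1.03
       = 2.249 + 0.163 = 2.411 g/cm³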